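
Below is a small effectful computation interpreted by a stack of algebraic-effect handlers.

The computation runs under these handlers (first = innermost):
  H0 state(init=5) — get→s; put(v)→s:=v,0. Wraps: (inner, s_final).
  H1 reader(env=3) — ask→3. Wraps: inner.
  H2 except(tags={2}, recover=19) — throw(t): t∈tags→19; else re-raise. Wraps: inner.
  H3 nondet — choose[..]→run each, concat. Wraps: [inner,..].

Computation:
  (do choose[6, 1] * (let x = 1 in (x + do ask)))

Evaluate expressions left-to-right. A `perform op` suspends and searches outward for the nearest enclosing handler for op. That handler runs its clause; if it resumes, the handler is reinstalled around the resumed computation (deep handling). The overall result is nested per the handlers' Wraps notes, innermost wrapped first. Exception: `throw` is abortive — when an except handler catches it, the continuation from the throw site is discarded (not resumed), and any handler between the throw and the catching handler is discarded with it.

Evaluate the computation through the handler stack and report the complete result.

Step-by-step:
choose[6, 1] @ H3
  branch[0] choose=6:
    ask @ H1 ⇒ 3
    H0 returns (24, 5)
    H1 returns (24, 5)
    H2 returns (24, 5)
    H3 returns [(24, 5)]
  branch[1] choose=1:
    ask @ H1 ⇒ 3
    H0 returns (4, 5)
    H1 returns (4, 5)
    H2 returns (4, 5)
    H3 returns [(4, 5)]
= [(24, 5), (4, 5)]

Answer: [(24, 5), (4, 5)]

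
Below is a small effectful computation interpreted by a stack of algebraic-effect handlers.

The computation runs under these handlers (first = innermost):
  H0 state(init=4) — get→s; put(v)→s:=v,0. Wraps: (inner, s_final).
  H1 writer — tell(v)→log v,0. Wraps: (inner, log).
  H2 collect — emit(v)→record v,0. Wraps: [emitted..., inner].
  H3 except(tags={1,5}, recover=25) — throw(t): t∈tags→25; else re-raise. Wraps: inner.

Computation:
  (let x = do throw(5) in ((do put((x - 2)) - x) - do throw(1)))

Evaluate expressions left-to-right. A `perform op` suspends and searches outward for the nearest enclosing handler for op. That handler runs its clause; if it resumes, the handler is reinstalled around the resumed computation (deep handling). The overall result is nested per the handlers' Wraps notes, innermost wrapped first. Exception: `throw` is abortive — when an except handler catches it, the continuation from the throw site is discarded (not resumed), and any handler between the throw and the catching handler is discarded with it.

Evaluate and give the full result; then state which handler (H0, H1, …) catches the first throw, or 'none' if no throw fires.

Step-by-step:
throw(5) @ H3 caught ⇒ 25
= 25

Answer: 25 ; first throw caught by: H3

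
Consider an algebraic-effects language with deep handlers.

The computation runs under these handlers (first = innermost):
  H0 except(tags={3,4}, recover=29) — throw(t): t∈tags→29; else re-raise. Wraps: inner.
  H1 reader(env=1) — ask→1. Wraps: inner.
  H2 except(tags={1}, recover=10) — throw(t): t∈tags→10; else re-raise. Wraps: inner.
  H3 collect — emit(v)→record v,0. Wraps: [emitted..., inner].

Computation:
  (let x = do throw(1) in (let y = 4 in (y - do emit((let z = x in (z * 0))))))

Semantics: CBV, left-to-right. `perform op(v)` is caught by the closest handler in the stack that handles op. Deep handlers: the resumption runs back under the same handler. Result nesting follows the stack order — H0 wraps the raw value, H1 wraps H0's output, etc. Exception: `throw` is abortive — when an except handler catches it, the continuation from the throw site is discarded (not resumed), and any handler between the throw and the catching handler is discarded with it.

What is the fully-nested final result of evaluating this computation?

Evaluation trace:
throw(1) @ H0 re-raised
throw(1) @ H2 caught ⇒ 10
H3 returns [10]
= [10]

Answer: [10]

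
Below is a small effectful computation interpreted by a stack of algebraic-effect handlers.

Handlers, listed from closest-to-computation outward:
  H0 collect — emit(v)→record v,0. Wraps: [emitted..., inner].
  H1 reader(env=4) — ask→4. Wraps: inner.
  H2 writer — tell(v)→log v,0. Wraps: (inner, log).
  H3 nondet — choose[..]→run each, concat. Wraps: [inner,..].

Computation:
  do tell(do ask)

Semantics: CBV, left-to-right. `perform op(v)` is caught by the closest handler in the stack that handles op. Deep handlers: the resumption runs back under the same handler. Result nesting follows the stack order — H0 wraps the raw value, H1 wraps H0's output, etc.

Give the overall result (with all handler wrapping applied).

Step-by-step:
ask @ H1 ⇒ 4
tell(4) @ H2 ⇒ log+=4
H0 returns [0]
H1 returns [0]
H2 returns ([0], (4))
H3 returns [([0], (4))]
= [([0], (4))]

Answer: [([0], (4))]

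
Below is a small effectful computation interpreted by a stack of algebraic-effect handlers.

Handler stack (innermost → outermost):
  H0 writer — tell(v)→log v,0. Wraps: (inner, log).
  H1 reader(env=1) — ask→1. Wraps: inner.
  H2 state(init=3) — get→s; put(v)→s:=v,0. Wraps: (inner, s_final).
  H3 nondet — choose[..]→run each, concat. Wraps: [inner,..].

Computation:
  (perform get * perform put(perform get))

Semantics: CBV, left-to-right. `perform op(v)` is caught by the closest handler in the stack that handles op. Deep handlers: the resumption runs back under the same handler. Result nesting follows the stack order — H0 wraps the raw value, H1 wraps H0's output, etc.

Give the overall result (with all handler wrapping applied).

Answer: [((0, ()), 3)]

Working:
get @ H2 ⇒ 3
get @ H2 ⇒ 3
put(3) @ H2 ⇒ s:=3
H0 returns (0, ())
H1 returns (0, ())
H2 returns ((0, ()), 3)
H3 returns [((0, ()), 3)]
= [((0, ()), 3)]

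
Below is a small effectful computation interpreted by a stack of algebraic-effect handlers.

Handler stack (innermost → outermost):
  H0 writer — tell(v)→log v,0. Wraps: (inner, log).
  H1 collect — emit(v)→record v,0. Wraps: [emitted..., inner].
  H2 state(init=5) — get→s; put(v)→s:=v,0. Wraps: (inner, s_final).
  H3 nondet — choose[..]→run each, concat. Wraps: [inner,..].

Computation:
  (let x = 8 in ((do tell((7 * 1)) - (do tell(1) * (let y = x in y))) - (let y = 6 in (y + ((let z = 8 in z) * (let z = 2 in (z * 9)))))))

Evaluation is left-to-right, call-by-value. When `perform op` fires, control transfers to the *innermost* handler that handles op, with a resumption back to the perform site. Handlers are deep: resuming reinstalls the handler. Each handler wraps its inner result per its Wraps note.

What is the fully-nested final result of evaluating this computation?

Answer: [([(-150, (7, 1))], 5)]

Working:
tell(7) @ H0 ⇒ log+=7
tell(1) @ H0 ⇒ log+=1
H0 returns (-150, (7, 1))
H1 returns [(-150, (7, 1))]
H2 returns ([(-150, (7, 1))], 5)
H3 returns [([(-150, (7, 1))], 5)]
= [([(-150, (7, 1))], 5)]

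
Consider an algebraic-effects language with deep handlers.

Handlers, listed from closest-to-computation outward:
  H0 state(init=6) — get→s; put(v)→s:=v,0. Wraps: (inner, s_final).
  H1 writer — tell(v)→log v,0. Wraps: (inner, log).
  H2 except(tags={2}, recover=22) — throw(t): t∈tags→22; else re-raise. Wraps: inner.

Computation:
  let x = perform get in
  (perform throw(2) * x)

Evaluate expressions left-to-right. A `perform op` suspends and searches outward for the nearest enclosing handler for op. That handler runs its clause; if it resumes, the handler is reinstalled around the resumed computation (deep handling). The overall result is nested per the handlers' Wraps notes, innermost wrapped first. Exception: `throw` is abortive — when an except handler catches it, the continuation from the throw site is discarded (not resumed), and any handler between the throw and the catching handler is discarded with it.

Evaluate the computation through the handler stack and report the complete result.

Evaluation trace:
get @ H0 ⇒ 6
throw(2) @ H2 caught ⇒ 22
= 22

Answer: 22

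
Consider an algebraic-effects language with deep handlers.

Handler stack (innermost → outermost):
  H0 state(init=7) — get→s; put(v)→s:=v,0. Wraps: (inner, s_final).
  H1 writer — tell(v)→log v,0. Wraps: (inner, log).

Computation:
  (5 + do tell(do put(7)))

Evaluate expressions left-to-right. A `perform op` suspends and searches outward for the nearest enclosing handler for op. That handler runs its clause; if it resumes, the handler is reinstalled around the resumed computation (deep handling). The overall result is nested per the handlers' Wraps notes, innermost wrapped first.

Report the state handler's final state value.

Answer: 7

Evaluation trace:
put(7) @ H0 ⇒ s:=7
tell(0) @ H1 ⇒ log+=0
H0 returns (5, 7)
H1 returns ((5, 7), (0))
= ((5, 7), (0))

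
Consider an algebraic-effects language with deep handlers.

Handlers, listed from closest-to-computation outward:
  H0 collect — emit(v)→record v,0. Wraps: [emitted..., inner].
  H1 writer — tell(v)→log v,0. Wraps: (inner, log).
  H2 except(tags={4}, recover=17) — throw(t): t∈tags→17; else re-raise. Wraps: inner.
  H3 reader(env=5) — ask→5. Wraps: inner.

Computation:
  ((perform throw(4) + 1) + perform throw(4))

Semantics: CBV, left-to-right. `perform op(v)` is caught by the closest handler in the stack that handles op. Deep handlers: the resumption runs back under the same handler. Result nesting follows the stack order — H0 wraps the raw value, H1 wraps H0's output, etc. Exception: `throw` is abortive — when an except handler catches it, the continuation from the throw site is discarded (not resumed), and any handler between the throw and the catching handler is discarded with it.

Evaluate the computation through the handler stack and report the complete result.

Evaluation trace:
throw(4) @ H2 caught ⇒ 17
H3 returns 17
= 17

Answer: 17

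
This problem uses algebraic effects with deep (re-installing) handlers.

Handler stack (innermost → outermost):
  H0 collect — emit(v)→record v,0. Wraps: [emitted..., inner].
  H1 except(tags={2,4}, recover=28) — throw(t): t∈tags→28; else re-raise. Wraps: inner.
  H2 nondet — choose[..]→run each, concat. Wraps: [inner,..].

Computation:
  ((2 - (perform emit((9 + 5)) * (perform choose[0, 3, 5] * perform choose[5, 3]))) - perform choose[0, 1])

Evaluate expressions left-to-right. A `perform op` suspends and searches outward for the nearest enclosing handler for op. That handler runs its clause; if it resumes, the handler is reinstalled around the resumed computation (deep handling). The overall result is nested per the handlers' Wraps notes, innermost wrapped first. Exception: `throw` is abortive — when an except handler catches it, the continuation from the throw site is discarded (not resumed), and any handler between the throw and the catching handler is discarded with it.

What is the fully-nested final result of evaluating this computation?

Answer: [[14, 2], [14, 1], [14, 2], [14, 1], [14, 2], [14, 1], [14, 2], [14, 1], [14, 2], [14, 1], [14, 2], [14, 1]]

Evaluation trace:
emit(14) @ H0 ⇒ out+=14
choose[0, 3, 5] @ H2
  branch[0] choose=0:
    choose[5, 3] @ H2
      branch[0] choose=5:
        choose[0, 1] @ H2
          branch[0] choose=0:
            H0 returns [14, 2]
            H1 returns [14, 2]
            H2 returns [[14, 2]]
          branch[1] choose=1:
            H0 returns [14, 1]
            H1 returns [14, 1]
            H2 returns [[14, 1]]
      branch[1] choose=3:
        choose[0, 1] @ H2
          branch[0] choose=0:
            H0 returns [14, 2]
            H1 returns [14, 2]
            H2 returns [[14, 2]]
          branch[1] choose=1:
            H0 returns [14, 1]
            H1 returns [14, 1]
            H2 returns [[14, 1]]
  branch[1] choose=3:
    choose[5, 3] @ H2
      branch[0] choose=5:
        choose[0, 1] @ H2
          branch[0] choose=0:
            H0 returns [14, 2]
            H1 returns [14, 2]
            H2 returns [[14, 2]]
          branch[1] choose=1:
            H0 returns [14, 1]
            H1 returns [14, 1]
            H2 returns [[14, 1]]
      branch[1] choose=3:
        choose[0, 1] @ H2
          branch[0] choose=0:
            H0 returns [14, 2]
            H1 returns [14, 2]
            H2 returns [[14, 2]]
          branch[1] choose=1:
            H0 returns [14, 1]
            H1 returns [14, 1]
            H2 returns [[14, 1]]
  branch[2] choose=5:
    choose[5, 3] @ H2
      branch[0] choose=5:
        choose[0, 1] @ H2
          branch[0] choose=0:
            H0 returns [14, 2]
            H1 returns [14, 2]
            H2 returns [[14, 2]]
          branch[1] choose=1:
            H0 returns [14, 1]
            H1 returns [14, 1]
            H2 returns [[14, 1]]
      branch[1] choose=3:
        choose[0, 1] @ H2
          branch[0] choose=0:
            H0 returns [14, 2]
            H1 returns [14, 2]
            H2 returns [[14, 2]]
          branch[1] choose=1:
            H0 returns [14, 1]
            H1 returns [14, 1]
            H2 returns [[14, 1]]
= [[14, 2], [14, 1], [14, 2], [14, 1], [14, 2], [14, 1], [14, 2], [14, 1], [14, 2], [14, 1], [14, 2], [14, 1]]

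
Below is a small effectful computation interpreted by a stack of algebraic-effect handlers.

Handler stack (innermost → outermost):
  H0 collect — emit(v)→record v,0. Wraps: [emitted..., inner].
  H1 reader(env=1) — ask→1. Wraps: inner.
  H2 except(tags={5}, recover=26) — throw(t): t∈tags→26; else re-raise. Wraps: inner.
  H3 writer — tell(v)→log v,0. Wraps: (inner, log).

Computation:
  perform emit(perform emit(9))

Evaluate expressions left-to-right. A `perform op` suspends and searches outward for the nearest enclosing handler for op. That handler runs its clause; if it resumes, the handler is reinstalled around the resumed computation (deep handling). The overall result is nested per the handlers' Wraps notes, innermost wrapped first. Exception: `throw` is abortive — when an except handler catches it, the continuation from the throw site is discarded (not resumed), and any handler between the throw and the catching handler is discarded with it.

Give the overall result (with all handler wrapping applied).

Working:
emit(9) @ H0 ⇒ out+=9
emit(0) @ H0 ⇒ out+=0
H0 returns [9, 0, 0]
H1 returns [9, 0, 0]
H2 returns [9, 0, 0]
H3 returns ([9, 0, 0], ())
= ([9, 0, 0], ())

Answer: ([9, 0, 0], ())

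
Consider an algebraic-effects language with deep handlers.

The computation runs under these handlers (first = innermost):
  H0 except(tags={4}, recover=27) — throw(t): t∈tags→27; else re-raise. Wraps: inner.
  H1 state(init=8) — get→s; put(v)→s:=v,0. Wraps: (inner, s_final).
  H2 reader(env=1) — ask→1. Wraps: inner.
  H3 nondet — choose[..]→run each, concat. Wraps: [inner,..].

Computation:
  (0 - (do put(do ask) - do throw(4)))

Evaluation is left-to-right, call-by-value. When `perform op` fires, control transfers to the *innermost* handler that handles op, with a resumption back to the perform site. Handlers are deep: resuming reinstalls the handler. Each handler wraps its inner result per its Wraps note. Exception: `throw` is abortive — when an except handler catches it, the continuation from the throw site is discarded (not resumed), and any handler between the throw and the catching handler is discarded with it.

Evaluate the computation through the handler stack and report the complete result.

Answer: [(27, 1)]

Step-by-step:
ask @ H2 ⇒ 1
put(1) @ H1 ⇒ s:=1
throw(4) @ H0 caught ⇒ 27
H1 returns (27, 1)
H2 returns (27, 1)
H3 returns [(27, 1)]
= [(27, 1)]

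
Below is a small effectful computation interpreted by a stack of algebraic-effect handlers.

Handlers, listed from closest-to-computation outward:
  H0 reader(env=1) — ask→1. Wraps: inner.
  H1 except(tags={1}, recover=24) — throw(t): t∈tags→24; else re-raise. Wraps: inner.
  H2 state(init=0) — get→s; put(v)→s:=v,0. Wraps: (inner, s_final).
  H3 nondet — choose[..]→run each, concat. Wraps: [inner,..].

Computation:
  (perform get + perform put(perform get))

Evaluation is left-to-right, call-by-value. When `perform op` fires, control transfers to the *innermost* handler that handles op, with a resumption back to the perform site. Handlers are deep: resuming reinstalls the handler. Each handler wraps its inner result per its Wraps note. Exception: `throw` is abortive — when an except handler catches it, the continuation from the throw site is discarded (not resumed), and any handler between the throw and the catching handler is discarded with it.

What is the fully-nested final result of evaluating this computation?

Working:
get @ H2 ⇒ 0
get @ H2 ⇒ 0
put(0) @ H2 ⇒ s:=0
H0 returns 0
H1 returns 0
H2 returns (0, 0)
H3 returns [(0, 0)]
= [(0, 0)]

Answer: [(0, 0)]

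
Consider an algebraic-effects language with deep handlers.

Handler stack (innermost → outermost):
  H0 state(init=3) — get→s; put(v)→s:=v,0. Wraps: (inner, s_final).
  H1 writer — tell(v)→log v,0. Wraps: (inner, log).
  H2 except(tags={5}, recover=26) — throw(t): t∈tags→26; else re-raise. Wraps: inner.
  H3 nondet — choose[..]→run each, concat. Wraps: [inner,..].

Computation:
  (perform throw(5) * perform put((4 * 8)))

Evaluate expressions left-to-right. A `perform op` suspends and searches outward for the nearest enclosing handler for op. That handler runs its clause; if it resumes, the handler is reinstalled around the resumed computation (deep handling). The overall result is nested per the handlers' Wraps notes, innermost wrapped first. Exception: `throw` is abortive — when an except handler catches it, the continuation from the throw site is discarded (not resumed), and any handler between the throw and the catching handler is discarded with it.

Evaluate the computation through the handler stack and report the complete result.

Answer: [26]

Step-by-step:
throw(5) @ H2 caught ⇒ 26
H3 returns [26]
= [26]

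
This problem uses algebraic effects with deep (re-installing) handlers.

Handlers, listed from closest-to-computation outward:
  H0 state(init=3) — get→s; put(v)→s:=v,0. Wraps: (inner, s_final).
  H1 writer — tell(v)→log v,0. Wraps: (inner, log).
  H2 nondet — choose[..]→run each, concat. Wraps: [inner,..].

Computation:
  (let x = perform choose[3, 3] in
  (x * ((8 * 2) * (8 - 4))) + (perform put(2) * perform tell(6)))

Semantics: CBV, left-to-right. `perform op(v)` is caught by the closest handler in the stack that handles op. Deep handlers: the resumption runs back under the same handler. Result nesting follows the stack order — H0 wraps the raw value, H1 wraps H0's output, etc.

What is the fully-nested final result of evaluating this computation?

Answer: [((192, 2), (6)), ((192, 2), (6))]

Working:
choose[3, 3] @ H2
  branch[0] choose=3:
    put(2) @ H0 ⇒ s:=2
    tell(6) @ H1 ⇒ log+=6
    H0 returns (192, 2)
    H1 returns ((192, 2), (6))
    H2 returns [((192, 2), (6))]
  branch[1] choose=3:
    put(2) @ H0 ⇒ s:=2
    tell(6) @ H1 ⇒ log+=6
    H0 returns (192, 2)
    H1 returns ((192, 2), (6))
    H2 returns [((192, 2), (6))]
= [((192, 2), (6)), ((192, 2), (6))]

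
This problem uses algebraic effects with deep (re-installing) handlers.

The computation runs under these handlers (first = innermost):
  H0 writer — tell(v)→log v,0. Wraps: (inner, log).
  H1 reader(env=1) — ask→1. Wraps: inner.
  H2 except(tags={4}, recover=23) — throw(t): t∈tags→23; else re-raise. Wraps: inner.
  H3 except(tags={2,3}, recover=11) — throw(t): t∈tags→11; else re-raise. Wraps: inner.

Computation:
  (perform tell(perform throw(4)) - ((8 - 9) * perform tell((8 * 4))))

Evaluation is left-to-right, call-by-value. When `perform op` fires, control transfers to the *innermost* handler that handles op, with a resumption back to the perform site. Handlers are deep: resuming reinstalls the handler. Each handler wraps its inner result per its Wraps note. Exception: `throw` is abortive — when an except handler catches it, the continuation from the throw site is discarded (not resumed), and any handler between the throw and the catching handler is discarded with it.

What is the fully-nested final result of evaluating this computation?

Working:
throw(4) @ H2 caught ⇒ 23
H3 returns 23
= 23

Answer: 23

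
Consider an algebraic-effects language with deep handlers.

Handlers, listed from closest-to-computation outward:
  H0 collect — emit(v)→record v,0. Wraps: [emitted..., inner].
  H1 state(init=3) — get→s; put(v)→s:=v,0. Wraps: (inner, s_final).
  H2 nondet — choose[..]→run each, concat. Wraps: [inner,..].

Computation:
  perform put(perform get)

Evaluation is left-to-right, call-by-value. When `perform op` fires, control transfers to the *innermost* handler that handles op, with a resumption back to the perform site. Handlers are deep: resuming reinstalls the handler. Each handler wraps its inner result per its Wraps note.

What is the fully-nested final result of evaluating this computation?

Answer: [([0], 3)]

Evaluation trace:
get @ H1 ⇒ 3
put(3) @ H1 ⇒ s:=3
H0 returns [0]
H1 returns ([0], 3)
H2 returns [([0], 3)]
= [([0], 3)]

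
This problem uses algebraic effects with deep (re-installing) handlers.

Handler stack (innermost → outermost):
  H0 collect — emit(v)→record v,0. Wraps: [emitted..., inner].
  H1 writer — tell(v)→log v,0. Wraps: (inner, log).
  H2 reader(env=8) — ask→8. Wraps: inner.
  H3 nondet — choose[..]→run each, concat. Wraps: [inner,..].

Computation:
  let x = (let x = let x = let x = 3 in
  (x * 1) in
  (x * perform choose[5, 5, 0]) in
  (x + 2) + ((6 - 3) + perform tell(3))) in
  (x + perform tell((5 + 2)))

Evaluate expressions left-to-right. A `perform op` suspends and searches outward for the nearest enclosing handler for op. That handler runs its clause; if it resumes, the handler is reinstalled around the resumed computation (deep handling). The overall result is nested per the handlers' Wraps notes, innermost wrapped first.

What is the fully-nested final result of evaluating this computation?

Working:
choose[5, 5, 0] @ H3
  branch[0] choose=5:
    tell(3) @ H1 ⇒ log+=3
    tell(7) @ H1 ⇒ log+=7
    H0 returns [20]
    H1 returns ([20], (3, 7))
    H2 returns ([20], (3, 7))
    H3 returns [([20], (3, 7))]
  branch[1] choose=5:
    tell(3) @ H1 ⇒ log+=3
    tell(7) @ H1 ⇒ log+=7
    H0 returns [20]
    H1 returns ([20], (3, 7))
    H2 returns ([20], (3, 7))
    H3 returns [([20], (3, 7))]
  branch[2] choose=0:
    tell(3) @ H1 ⇒ log+=3
    tell(7) @ H1 ⇒ log+=7
    H0 returns [5]
    H1 returns ([5], (3, 7))
    H2 returns ([5], (3, 7))
    H3 returns [([5], (3, 7))]
= [([20], (3, 7)), ([20], (3, 7)), ([5], (3, 7))]

Answer: [([20], (3, 7)), ([20], (3, 7)), ([5], (3, 7))]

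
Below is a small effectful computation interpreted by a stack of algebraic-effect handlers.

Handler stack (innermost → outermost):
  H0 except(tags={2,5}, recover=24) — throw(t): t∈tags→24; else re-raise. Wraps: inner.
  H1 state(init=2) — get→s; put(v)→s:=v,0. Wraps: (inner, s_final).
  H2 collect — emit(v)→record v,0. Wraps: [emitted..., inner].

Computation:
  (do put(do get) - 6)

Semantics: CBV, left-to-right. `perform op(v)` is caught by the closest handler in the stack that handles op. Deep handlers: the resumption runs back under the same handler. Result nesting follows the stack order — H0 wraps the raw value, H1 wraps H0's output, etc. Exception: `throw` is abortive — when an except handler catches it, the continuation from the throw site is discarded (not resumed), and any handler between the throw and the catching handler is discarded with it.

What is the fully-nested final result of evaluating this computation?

Answer: [(-6, 2)]

Working:
get @ H1 ⇒ 2
put(2) @ H1 ⇒ s:=2
H0 returns -6
H1 returns (-6, 2)
H2 returns [(-6, 2)]
= [(-6, 2)]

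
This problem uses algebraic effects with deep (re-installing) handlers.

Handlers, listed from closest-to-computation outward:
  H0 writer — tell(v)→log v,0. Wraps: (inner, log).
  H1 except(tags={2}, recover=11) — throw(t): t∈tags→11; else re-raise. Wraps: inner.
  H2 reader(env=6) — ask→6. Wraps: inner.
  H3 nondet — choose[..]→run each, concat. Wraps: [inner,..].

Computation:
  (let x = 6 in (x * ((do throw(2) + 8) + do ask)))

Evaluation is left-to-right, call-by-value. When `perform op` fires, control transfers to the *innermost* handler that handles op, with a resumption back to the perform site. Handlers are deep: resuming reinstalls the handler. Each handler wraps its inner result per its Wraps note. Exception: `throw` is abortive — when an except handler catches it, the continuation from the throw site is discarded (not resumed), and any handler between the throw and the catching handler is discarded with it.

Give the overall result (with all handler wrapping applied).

Working:
throw(2) @ H1 caught ⇒ 11
H2 returns 11
H3 returns [11]
= [11]

Answer: [11]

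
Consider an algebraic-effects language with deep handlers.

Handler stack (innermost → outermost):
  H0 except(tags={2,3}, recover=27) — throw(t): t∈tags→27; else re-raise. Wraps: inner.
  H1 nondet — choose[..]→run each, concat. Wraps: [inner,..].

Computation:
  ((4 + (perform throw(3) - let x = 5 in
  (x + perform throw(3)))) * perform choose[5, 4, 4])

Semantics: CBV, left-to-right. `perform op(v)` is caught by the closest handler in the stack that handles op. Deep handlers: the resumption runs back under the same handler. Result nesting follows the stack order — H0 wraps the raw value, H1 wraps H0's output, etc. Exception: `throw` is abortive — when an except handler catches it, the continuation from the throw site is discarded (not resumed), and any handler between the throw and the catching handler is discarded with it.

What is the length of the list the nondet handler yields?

Answer: 1

Working:
throw(3) @ H0 caught ⇒ 27
H1 returns [27]
= [27]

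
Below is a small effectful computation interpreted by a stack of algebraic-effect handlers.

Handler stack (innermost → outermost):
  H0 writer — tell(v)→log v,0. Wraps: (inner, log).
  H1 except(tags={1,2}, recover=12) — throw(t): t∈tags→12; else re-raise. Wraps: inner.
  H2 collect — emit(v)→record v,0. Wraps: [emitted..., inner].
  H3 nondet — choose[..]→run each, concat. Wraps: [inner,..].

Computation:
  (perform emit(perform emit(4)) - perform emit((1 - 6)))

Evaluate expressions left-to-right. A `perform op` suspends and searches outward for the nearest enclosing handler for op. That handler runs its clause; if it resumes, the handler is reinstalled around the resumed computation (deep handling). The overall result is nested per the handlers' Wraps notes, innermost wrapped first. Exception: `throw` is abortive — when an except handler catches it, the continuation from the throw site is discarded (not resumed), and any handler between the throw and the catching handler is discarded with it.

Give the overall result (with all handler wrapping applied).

Answer: [[4, 0, -5, (0, ())]]

Evaluation trace:
emit(4) @ H2 ⇒ out+=4
emit(0) @ H2 ⇒ out+=0
emit(-5) @ H2 ⇒ out+=-5
H0 returns (0, ())
H1 returns (0, ())
H2 returns [4, 0, -5, (0, ())]
H3 returns [[4, 0, -5, (0, ())]]
= [[4, 0, -5, (0, ())]]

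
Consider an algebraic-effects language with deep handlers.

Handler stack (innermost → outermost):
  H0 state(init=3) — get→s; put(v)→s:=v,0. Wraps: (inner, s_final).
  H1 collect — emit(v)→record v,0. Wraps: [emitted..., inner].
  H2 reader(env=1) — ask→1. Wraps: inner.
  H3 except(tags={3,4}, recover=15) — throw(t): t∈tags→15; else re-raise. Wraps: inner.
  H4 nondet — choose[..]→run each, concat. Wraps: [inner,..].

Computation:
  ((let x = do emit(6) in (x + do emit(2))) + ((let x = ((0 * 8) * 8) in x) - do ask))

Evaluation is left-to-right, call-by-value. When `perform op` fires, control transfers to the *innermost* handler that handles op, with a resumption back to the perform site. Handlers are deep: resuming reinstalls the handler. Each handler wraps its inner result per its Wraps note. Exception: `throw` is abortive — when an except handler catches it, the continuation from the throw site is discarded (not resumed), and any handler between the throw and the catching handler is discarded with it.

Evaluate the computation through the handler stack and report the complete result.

Answer: [[6, 2, (-1, 3)]]

Working:
emit(6) @ H1 ⇒ out+=6
emit(2) @ H1 ⇒ out+=2
ask @ H2 ⇒ 1
H0 returns (-1, 3)
H1 returns [6, 2, (-1, 3)]
H2 returns [6, 2, (-1, 3)]
H3 returns [6, 2, (-1, 3)]
H4 returns [[6, 2, (-1, 3)]]
= [[6, 2, (-1, 3)]]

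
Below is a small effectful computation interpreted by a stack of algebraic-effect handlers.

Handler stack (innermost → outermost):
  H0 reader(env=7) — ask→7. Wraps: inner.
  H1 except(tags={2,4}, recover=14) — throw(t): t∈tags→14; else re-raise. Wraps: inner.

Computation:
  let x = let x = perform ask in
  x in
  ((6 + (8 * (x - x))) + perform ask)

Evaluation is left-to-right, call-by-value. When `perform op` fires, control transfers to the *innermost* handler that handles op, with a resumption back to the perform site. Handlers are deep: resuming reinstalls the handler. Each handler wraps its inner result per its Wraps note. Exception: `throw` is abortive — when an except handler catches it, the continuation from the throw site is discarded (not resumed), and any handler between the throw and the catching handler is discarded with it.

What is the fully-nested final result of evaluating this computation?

Answer: 13

Evaluation trace:
ask @ H0 ⇒ 7
ask @ H0 ⇒ 7
H0 returns 13
H1 returns 13
= 13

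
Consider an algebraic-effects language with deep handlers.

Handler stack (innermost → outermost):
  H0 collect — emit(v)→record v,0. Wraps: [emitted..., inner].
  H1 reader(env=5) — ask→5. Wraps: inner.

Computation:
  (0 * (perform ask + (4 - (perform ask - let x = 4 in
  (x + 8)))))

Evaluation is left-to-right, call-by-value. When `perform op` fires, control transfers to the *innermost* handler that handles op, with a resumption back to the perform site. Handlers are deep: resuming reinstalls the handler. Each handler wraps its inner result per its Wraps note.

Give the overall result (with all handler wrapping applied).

Evaluation trace:
ask @ H1 ⇒ 5
ask @ H1 ⇒ 5
H0 returns [0]
H1 returns [0]
= [0]

Answer: [0]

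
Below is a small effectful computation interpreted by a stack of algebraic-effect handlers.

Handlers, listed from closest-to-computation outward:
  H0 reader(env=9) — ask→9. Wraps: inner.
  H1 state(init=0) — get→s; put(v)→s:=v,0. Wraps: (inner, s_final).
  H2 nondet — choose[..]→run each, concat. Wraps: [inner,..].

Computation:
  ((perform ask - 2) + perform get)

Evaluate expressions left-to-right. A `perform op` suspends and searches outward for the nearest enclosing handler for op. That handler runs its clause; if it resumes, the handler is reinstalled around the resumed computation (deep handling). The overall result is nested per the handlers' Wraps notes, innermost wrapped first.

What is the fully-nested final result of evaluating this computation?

Step-by-step:
ask @ H0 ⇒ 9
get @ H1 ⇒ 0
H0 returns 7
H1 returns (7, 0)
H2 returns [(7, 0)]
= [(7, 0)]

Answer: [(7, 0)]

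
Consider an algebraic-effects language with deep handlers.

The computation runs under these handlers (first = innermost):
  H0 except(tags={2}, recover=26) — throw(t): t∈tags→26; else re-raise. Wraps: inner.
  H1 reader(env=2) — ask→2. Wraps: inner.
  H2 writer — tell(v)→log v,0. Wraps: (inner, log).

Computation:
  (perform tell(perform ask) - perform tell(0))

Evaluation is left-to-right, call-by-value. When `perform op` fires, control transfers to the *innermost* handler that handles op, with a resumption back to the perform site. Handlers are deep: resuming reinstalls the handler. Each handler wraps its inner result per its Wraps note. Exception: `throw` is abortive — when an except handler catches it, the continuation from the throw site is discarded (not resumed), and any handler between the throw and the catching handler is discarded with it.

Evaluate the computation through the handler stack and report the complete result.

Answer: (0, (2, 0))

Step-by-step:
ask @ H1 ⇒ 2
tell(2) @ H2 ⇒ log+=2
tell(0) @ H2 ⇒ log+=0
H0 returns 0
H1 returns 0
H2 returns (0, (2, 0))
= (0, (2, 0))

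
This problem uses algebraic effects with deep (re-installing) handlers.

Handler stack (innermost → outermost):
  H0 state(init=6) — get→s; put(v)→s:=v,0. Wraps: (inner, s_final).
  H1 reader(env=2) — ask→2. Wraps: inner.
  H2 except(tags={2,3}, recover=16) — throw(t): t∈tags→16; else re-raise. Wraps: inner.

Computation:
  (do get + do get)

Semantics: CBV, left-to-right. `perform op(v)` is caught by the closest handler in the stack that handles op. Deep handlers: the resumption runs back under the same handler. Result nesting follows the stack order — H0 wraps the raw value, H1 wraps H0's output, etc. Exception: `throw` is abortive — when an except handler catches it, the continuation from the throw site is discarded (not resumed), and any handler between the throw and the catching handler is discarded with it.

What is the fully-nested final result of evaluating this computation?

Step-by-step:
get @ H0 ⇒ 6
get @ H0 ⇒ 6
H0 returns (12, 6)
H1 returns (12, 6)
H2 returns (12, 6)
= (12, 6)

Answer: (12, 6)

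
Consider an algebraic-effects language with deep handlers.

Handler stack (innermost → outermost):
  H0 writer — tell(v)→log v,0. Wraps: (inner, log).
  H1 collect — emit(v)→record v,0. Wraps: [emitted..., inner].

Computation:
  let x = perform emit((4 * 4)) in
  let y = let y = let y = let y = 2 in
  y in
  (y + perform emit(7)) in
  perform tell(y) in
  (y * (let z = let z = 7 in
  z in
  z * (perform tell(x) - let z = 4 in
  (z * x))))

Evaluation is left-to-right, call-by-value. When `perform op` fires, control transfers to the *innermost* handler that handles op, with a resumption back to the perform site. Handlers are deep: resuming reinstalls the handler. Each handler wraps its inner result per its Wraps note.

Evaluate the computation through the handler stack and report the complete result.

Working:
emit(16) @ H1 ⇒ out+=16
emit(7) @ H1 ⇒ out+=7
tell(2) @ H0 ⇒ log+=2
tell(0) @ H0 ⇒ log+=0
H0 returns (0, (2, 0))
H1 returns [16, 7, (0, (2, 0))]
= [16, 7, (0, (2, 0))]

Answer: [16, 7, (0, (2, 0))]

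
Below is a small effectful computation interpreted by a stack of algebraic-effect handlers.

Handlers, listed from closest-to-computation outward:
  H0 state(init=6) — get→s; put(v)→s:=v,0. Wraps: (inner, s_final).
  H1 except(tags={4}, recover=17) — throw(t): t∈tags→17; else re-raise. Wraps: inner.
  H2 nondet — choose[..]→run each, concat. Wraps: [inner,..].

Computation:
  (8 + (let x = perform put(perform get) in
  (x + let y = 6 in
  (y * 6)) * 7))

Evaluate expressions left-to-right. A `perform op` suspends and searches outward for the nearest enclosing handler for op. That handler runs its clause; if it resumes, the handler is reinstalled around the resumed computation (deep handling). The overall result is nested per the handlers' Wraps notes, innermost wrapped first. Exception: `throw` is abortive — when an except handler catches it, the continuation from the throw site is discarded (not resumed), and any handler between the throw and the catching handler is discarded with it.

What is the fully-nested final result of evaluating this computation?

Answer: [(260, 6)]

Working:
get @ H0 ⇒ 6
put(6) @ H0 ⇒ s:=6
H0 returns (260, 6)
H1 returns (260, 6)
H2 returns [(260, 6)]
= [(260, 6)]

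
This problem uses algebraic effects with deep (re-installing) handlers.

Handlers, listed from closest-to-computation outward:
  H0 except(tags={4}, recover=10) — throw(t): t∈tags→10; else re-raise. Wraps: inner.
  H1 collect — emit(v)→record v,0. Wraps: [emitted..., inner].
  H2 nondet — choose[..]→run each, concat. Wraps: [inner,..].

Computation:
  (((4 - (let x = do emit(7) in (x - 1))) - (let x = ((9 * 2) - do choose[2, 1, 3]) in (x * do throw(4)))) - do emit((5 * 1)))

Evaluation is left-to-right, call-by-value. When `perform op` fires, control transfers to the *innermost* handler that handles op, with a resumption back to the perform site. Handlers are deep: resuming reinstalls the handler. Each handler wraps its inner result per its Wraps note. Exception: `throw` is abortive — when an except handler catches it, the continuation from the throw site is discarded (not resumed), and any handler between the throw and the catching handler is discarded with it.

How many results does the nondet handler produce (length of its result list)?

Step-by-step:
emit(7) @ H1 ⇒ out+=7
choose[2, 1, 3] @ H2
  branch[0] choose=2:
    throw(4) @ H0 caught ⇒ 10
    H1 returns [7, 10]
    H2 returns [[7, 10]]
  branch[1] choose=1:
    throw(4) @ H0 caught ⇒ 10
    H1 returns [7, 10]
    H2 returns [[7, 10]]
  branch[2] choose=3:
    throw(4) @ H0 caught ⇒ 10
    H1 returns [7, 10]
    H2 returns [[7, 10]]
= [[7, 10], [7, 10], [7, 10]]

Answer: 3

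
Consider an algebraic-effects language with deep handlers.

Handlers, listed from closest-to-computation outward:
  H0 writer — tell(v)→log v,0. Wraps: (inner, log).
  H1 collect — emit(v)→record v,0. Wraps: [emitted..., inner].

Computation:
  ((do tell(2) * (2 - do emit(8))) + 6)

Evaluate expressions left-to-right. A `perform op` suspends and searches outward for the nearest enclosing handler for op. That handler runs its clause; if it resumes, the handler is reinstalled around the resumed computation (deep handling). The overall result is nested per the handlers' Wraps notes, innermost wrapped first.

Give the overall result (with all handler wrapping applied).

Answer: [8, (6, (2))]

Working:
tell(2) @ H0 ⇒ log+=2
emit(8) @ H1 ⇒ out+=8
H0 returns (6, (2))
H1 returns [8, (6, (2))]
= [8, (6, (2))]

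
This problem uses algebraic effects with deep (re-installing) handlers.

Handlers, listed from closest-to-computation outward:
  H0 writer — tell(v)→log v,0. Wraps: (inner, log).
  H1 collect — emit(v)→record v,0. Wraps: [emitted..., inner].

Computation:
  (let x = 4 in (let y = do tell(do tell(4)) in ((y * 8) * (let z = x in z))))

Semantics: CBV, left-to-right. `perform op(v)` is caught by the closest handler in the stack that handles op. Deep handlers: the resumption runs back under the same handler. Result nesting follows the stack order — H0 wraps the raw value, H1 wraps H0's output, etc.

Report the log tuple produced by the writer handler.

Answer: (4, 0)

Evaluation trace:
tell(4) @ H0 ⇒ log+=4
tell(0) @ H0 ⇒ log+=0
H0 returns (0, (4, 0))
H1 returns [(0, (4, 0))]
= [(0, (4, 0))]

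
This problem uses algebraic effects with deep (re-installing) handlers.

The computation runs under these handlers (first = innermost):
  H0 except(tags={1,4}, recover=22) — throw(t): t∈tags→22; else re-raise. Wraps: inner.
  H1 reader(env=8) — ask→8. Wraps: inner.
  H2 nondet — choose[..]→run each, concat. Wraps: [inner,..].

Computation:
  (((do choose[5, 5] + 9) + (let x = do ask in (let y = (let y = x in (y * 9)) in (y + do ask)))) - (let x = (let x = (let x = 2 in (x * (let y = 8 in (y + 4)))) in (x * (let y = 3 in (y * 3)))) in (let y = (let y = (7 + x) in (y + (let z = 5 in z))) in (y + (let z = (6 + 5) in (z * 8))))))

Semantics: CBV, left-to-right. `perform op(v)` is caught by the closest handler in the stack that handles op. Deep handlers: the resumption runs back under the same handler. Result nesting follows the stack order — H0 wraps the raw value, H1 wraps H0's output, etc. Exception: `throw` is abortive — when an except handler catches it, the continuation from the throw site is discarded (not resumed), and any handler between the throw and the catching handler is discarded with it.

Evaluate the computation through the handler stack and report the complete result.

Step-by-step:
choose[5, 5] @ H2
  branch[0] choose=5:
    ask @ H1 ⇒ 8
    ask @ H1 ⇒ 8
    H0 returns -222
    H1 returns -222
    H2 returns [-222]
  branch[1] choose=5:
    ask @ H1 ⇒ 8
    ask @ H1 ⇒ 8
    H0 returns -222
    H1 returns -222
    H2 returns [-222]
= [-222, -222]

Answer: [-222, -222]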